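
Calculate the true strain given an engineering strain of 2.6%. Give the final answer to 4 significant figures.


epsilon_true = ln(1 + epsilon_eng)
epsilon_true = ln(1 + 0.026)
epsilon_true = 0.02567


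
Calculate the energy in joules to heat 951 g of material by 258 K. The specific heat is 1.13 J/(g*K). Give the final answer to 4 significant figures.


Q = m * cp * dT
Q = 951 * 1.13 * 258
Q = 277300 J


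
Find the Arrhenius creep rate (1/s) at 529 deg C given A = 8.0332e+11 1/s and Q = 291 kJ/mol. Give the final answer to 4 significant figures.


rate = A * exp(-Q / (R*T))
T = 529 + 273.15 = 802.15 K
rate = 8.0332e+11 * exp(-291e3 / (8.314 * 802.15))
rate = 9.011e-08 1/s


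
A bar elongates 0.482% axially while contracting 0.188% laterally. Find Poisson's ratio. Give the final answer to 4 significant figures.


nu = -epsilon_lat / epsilon_axial
Lateral strain is contraction (negative), so using magnitudes:
nu = 0.188 / 0.482
nu = 0.39


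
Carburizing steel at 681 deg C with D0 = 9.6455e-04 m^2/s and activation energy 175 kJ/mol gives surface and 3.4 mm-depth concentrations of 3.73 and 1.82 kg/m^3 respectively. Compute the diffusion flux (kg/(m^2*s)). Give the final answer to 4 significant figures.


Step 1: D = D0 * exp(-Qd/(R*T))
T = 681 + 273.15 = 954.15 K
D = 9.6455e-04 * exp(-175e3 / (8.314 * 954.15)) = 2.53314e-13 m^2/s
Step 2: J = D * (C1 - C2) / dx
J = 2.53314e-13 * (3.73 - 1.82) / 3.4e-03
J = 1.423e-10 kg/(m^2*s)


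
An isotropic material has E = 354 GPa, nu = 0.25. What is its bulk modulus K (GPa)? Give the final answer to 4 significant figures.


K = E / (3*(1-2*nu))
K = 354 / (3*(1-2*0.25))
K = 236 GPa


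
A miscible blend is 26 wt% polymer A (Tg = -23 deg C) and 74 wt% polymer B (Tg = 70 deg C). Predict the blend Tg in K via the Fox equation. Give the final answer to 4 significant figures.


1/Tg = w1/Tg1 + w2/Tg2 (in Kelvin)
Tg1 = 250.15 K, Tg2 = 343.15 K
1/Tg = 0.26/250.15 + 0.74/343.15
Tg = 312.9 K


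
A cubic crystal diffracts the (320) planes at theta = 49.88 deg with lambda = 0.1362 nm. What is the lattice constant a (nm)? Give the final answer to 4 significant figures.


d = lambda / (2*sin(theta))
d = 0.1362 / (2*sin(49.88 deg))
d = 0.0890549 nm
a = d * sqrt(h^2+k^2+l^2) = 0.0890549 * sqrt(13)
a = 0.3211 nm


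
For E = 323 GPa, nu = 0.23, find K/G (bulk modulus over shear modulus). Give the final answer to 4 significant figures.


G = E / (2*(1+nu))
G = 323 / (2*(1+0.23)) = 131.301 GPa
K = E / (3*(1-2*nu))
K = 323 / (3*(1-2*0.23)) = 199.383 GPa
K/G = 199.383 / 131.301 = 1.519


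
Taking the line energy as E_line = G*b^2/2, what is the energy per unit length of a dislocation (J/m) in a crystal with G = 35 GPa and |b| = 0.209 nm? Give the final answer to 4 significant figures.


E = G*b^2/2
b = 0.209 nm = 2.09e-10 m
G = 35 GPa = 3.5e+10 Pa
E = 0.5 * 3.5e+10 * (2.09e-10)^2
E = 7.644e-10 J/m


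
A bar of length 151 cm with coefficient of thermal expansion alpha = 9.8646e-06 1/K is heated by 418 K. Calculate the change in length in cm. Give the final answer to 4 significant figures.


dL = L0 * alpha * dT
dL = 151 * 9.8646e-06 * 418
dL = 0.6226 cm


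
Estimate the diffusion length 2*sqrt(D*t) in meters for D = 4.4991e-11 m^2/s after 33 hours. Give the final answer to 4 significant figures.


t = 33 hr = 118800 s
Diffusion length = 2*sqrt(D*t)
= 2*sqrt(4.4991e-11 * 118800)
= 4.624e-03 m


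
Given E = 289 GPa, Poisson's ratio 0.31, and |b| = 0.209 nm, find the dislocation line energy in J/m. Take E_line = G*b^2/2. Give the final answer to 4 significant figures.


Step 1: G = E / (2*(1+nu))
G = 289 / (2*(1+0.31)) = 110.305 GPa = 1.10305e+11 Pa
Step 2: E_line = G*b^2/2
b = 0.209 nm = 2.09e-10 m
E_line = 0.5 * 1.10305e+11 * (2.09e-10)^2 = 2.409e-09 J/m


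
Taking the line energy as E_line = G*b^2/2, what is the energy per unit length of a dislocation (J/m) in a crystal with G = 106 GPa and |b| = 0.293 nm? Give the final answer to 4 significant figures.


E = G*b^2/2
b = 0.293 nm = 2.93e-10 m
G = 106 GPa = 1.06e+11 Pa
E = 0.5 * 1.06e+11 * (2.93e-10)^2
E = 4.55e-09 J/m


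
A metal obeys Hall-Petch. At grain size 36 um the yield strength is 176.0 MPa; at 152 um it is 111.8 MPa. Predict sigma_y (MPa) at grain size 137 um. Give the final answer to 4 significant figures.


sigma_y = sigma0 + k / sqrt(d)
1/sqrt(d1) = 1/sqrt(3.6e-05) = 166.667;  1/sqrt(d2) = 81.1107
k = (sigma1 - sigma2) / (1/sqrt(d1) - 1/sqrt(d2)) = (176.0 - 111.8) / (166.667 - 81.1107) = 0.750386 MPa*m^0.5
sigma0 = sigma1 - k/sqrt(d1) = 176.0 - 0.750386*166.667 = 50.9357 MPa
sigma_y(d3) = 50.9357 + 0.750386 / sqrt(1.37e-04) = 115 MPa


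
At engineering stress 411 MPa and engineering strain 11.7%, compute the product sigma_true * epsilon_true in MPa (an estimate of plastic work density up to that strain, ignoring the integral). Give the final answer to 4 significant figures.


sigma_true = sigma_eng * (1 + epsilon_eng)
sigma_true = 411 * (1 + 0.117) = 459.087 MPa
epsilon_true = ln(1 + epsilon_eng)
epsilon_true = ln(1 + 0.117) = 0.110647
sigma_true * epsilon_true = 459.087 * 0.110647 = 50.8 MPa


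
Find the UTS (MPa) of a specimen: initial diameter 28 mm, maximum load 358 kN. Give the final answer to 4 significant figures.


A0 = pi*(d/2)^2 = pi*(28/2)^2 = 615.752 mm^2
UTS = F_max / A0 = 358*1000 / 615.752
UTS = 581.4 MPa


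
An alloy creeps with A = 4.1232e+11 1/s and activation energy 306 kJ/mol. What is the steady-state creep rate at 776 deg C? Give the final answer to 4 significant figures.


rate = A * exp(-Q / (R*T))
T = 776 + 273.15 = 1049.15 K
rate = 4.1232e+11 * exp(-306e3 / (8.314 * 1049.15))
rate = 2.397e-04 1/s


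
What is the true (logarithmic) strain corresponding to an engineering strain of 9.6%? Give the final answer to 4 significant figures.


epsilon_true = ln(1 + epsilon_eng)
epsilon_true = ln(1 + 0.096)
epsilon_true = 0.09167


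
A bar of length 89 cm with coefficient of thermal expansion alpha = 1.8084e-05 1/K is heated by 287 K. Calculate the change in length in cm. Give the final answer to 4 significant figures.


dL = L0 * alpha * dT
dL = 89 * 1.8084e-05 * 287
dL = 0.4619 cm


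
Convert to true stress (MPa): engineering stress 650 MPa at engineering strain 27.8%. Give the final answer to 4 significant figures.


sigma_true = sigma_eng * (1 + epsilon_eng)
sigma_true = 650 * (1 + 0.278)
sigma_true = 830.7 MPa


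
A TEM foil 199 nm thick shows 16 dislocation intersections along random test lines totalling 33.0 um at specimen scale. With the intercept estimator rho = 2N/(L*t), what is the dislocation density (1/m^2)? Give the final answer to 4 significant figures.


rho = 2N / (L * t)
L = 33.0 um = 3.3e-05 m, t = 199 nm = 1.99e-07 m
rho = 2 * 16 / (3.3e-05 * 1.99e-07)
rho = 4.873e+12 1/m^2


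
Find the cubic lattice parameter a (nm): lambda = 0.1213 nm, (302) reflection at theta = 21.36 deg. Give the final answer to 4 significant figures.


d = lambda / (2*sin(theta))
d = 0.1213 / (2*sin(21.36 deg))
d = 0.166517 nm
a = d * sqrt(h^2+k^2+l^2) = 0.166517 * sqrt(13)
a = 0.6004 nm


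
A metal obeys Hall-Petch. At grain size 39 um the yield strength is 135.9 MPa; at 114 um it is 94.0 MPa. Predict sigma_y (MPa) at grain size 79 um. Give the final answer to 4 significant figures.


sigma_y = sigma0 + k / sqrt(d)
1/sqrt(d1) = 1/sqrt(3.9e-05) = 160.128;  1/sqrt(d2) = 93.6586
k = (sigma1 - sigma2) / (1/sqrt(d1) - 1/sqrt(d2)) = (135.9 - 94.0) / (160.128 - 93.6586) = 0.630364 MPa*m^0.5
sigma0 = sigma1 - k/sqrt(d1) = 135.9 - 0.630364*160.128 = 34.961 MPa
sigma_y(d3) = 34.961 + 0.630364 / sqrt(7.9e-05) = 105.9 MPa


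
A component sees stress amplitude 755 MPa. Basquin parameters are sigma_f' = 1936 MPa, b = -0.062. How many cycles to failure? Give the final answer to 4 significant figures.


sigma_a = sigma_f' * (2*Nf)^b
2*Nf = (sigma_a / sigma_f')^(1/b)
2*Nf = (755 / 1936)^(1/-0.062)
2*Nf = 3.94551e+06
Nf = 1.973e+06 cycles


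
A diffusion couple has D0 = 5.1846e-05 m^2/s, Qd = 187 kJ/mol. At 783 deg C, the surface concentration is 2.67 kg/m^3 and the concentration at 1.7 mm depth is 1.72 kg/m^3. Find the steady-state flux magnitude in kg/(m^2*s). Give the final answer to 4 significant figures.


Step 1: D = D0 * exp(-Qd/(R*T))
T = 783 + 273.15 = 1056.15 K
D = 5.1846e-05 * exp(-187e3 / (8.314 * 1056.15)) = 2.92288e-14 m^2/s
Step 2: J = D * (C1 - C2) / dx
J = 2.92288e-14 * (2.67 - 1.72) / 1.7e-03
J = 1.633e-11 kg/(m^2*s)


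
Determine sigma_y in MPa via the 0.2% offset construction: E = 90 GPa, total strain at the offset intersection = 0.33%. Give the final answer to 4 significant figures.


Offset strain = 0.002
Elastic strain at yield = total_strain - offset = 3.3e-03 - 0.002 = 1.3e-03
sigma_y = E * elastic_strain = 90000 * 1.3e-03
sigma_y = 117 MPa


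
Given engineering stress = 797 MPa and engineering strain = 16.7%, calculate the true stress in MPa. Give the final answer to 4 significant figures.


sigma_true = sigma_eng * (1 + epsilon_eng)
sigma_true = 797 * (1 + 0.167)
sigma_true = 930.1 MPa


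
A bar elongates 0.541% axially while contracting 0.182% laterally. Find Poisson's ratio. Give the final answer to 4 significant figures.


nu = -epsilon_lat / epsilon_axial
Lateral strain is contraction (negative), so using magnitudes:
nu = 0.182 / 0.541
nu = 0.3364


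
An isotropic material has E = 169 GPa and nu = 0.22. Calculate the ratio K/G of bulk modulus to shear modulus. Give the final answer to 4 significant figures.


G = E / (2*(1+nu))
G = 169 / (2*(1+0.22)) = 69.2623 GPa
K = E / (3*(1-2*nu))
K = 169 / (3*(1-2*0.22)) = 100.595 GPa
K/G = 100.595 / 69.2623 = 1.452


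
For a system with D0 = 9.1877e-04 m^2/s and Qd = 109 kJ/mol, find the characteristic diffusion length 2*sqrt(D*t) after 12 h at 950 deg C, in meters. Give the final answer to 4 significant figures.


Step 1: D = D0 * exp(-Qd/(R*T))
T = 1223.15 K
D = 9.1877e-04 * exp(-109e3 / (8.314 * 1223.15)) = 2.03326e-08 m^2/s
Step 2: L = 2*sqrt(D*t)
t = 12 h = 43200 s
L = 2*sqrt(2.03326e-08 * 43200) = 0.05927 m


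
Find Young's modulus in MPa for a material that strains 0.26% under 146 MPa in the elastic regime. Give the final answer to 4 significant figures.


E = sigma / epsilon
epsilon = 0.26% = 2.6e-03
E = 146 / 2.6e-03
E = 56150 MPa


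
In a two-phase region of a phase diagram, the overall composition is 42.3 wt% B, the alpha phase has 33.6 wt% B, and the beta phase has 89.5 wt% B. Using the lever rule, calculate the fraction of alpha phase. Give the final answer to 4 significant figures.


f_alpha = (C_beta - C0) / (C_beta - C_alpha)
f_alpha = (89.5 - 42.3) / (89.5 - 33.6)
f_alpha = 0.8444


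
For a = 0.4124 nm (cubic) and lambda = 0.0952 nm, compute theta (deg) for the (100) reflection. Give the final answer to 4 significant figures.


d = a / sqrt(h^2+k^2+l^2)
d = 0.4124 / sqrt(1) = 0.4124 nm
lambda = 2*d*sin(theta)  =>  sin(theta) = lambda / (2*d)
sin(theta) = 0.0952 / (2 * 0.4124) = 0.115422
theta = 6.628 deg


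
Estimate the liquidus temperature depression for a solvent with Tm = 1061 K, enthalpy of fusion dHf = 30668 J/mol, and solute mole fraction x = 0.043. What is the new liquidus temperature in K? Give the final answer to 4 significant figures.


dT = R*Tm^2*x / dHf
dT = 8.314 * 1061^2 * 0.043 / 30668
dT = 13.1227 K
T_new = 1061 - 13.1227 = 1048 K


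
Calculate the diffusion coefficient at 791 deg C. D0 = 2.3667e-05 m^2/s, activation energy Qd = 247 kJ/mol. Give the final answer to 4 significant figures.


D = D0 * exp(-Qd / (R*T))
T = 1064.15 K
D = 2.3667e-05 * exp(-247e3 / (8.314 * 1064.15))
D = 1.776e-17 m^2/s


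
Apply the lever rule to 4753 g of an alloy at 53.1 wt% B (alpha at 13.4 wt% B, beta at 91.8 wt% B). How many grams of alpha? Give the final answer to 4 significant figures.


f_alpha = (C_beta - C0) / (C_beta - C_alpha)
f_alpha = (91.8 - 53.1) / (91.8 - 13.4) = 0.493622
m_alpha = f_alpha * m_total = 0.493622 * 4753 = 2346 g


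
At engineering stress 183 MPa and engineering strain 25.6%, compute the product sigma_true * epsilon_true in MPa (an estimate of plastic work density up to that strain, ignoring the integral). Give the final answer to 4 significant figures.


sigma_true = sigma_eng * (1 + epsilon_eng)
sigma_true = 183 * (1 + 0.256) = 229.848 MPa
epsilon_true = ln(1 + epsilon_eng)
epsilon_true = ln(1 + 0.256) = 0.227932
sigma_true * epsilon_true = 229.848 * 0.227932 = 52.39 MPa


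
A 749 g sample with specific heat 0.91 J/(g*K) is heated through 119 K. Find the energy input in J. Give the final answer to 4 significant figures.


Q = m * cp * dT
Q = 749 * 0.91 * 119
Q = 81110 J


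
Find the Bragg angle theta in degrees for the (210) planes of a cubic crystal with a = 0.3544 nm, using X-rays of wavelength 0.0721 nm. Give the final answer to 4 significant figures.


d = a / sqrt(h^2+k^2+l^2)
d = 0.3544 / sqrt(5) = 0.158492 nm
lambda = 2*d*sin(theta)  =>  sin(theta) = lambda / (2*d)
sin(theta) = 0.0721 / (2 * 0.158492) = 0.227456
theta = 13.15 deg


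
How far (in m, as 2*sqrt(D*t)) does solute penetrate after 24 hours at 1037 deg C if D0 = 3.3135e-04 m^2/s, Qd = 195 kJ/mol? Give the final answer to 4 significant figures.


Step 1: D = D0 * exp(-Qd/(R*T))
T = 1310.15 K
D = 3.3135e-04 * exp(-195e3 / (8.314 * 1310.15)) = 5.56559e-12 m^2/s
Step 2: L = 2*sqrt(D*t)
t = 24 h = 86400 s
L = 2*sqrt(5.56559e-12 * 86400) = 1.387e-03 m


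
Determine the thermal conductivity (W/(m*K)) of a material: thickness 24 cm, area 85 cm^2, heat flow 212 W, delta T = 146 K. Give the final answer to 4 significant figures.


k = Q*L / (A*dT)
L = 0.24 m, A = 8.5e-03 m^2
k = 212 * 0.24 / (8.5e-03 * 146)
k = 41 W/(m*K)


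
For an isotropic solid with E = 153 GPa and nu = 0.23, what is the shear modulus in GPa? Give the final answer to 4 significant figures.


G = E / (2*(1+nu))
G = 153 / (2*(1+0.23))
G = 62.2 GPa


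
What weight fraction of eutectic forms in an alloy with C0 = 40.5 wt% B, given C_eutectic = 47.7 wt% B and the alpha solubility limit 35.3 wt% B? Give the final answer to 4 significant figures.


f_primary = (C_e - C0) / (C_e - C_alpha_max)
f_primary = (47.7 - 40.5) / (47.7 - 35.3)
f_primary = 0.580645
f_eutectic = 1 - 0.580645 = 0.4194


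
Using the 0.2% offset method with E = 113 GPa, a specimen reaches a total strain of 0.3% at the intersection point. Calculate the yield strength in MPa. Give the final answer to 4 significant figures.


Offset strain = 0.002
Elastic strain at yield = total_strain - offset = 3e-03 - 0.002 = 1e-03
sigma_y = E * elastic_strain = 113000 * 1e-03
sigma_y = 113 MPa


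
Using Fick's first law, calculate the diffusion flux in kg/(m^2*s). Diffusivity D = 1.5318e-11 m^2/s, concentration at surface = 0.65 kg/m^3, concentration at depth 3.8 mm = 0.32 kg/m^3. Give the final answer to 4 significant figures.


J = -D * (dC/dx) = D * (C1 - C2) / dx
J = 1.5318e-11 * (0.65 - 0.32) / 3.8e-03
J = 1.33e-09 kg/(m^2*s)


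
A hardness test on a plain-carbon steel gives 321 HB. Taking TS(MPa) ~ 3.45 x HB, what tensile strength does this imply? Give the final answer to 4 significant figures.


TS (MPa) = 3.45 * HB
TS = 3.45 * 321
TS = 1107 MPa


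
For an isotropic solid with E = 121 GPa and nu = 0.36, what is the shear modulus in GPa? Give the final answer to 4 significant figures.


G = E / (2*(1+nu))
G = 121 / (2*(1+0.36))
G = 44.49 GPa


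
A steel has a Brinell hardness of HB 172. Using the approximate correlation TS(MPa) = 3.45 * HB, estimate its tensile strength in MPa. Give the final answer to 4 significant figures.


TS (MPa) = 3.45 * HB
TS = 3.45 * 172
TS = 593.4 MPa


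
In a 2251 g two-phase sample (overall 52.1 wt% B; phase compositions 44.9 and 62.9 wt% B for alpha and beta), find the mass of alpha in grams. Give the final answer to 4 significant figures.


f_alpha = (C_beta - C0) / (C_beta - C_alpha)
f_alpha = (62.9 - 52.1) / (62.9 - 44.9) = 0.6
m_alpha = f_alpha * m_total = 0.6 * 2251 = 1351 g


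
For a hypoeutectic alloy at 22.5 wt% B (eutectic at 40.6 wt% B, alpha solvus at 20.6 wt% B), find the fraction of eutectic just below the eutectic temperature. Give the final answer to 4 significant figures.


f_primary = (C_e - C0) / (C_e - C_alpha_max)
f_primary = (40.6 - 22.5) / (40.6 - 20.6)
f_primary = 0.905
f_eutectic = 1 - 0.905 = 0.095


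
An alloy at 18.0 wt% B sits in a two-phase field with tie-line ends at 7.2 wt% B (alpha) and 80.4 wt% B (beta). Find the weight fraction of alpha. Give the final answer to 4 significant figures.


f_alpha = (C_beta - C0) / (C_beta - C_alpha)
f_alpha = (80.4 - 18.0) / (80.4 - 7.2)
f_alpha = 0.8525


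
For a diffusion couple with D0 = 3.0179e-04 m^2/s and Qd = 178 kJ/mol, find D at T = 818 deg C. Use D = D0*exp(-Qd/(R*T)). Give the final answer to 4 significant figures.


D = D0 * exp(-Qd / (R*T))
T = 1091.15 K
D = 3.0179e-04 * exp(-178e3 / (8.314 * 1091.15))
D = 9.085e-13 m^2/s


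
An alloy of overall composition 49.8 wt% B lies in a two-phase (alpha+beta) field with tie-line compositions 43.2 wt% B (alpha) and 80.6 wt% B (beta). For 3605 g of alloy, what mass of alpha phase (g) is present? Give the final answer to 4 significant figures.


f_alpha = (C_beta - C0) / (C_beta - C_alpha)
f_alpha = (80.6 - 49.8) / (80.6 - 43.2) = 0.823529
m_alpha = f_alpha * m_total = 0.823529 * 3605 = 2969 g


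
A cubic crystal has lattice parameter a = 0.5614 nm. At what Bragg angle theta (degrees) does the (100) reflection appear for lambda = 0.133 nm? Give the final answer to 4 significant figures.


d = a / sqrt(h^2+k^2+l^2)
d = 0.5614 / sqrt(1) = 0.5614 nm
lambda = 2*d*sin(theta)  =>  sin(theta) = lambda / (2*d)
sin(theta) = 0.133 / (2 * 0.5614) = 0.118454
theta = 6.803 deg


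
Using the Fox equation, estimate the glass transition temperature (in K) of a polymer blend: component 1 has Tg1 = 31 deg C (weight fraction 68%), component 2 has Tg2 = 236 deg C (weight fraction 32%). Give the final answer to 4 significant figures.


1/Tg = w1/Tg1 + w2/Tg2 (in Kelvin)
Tg1 = 304.15 K, Tg2 = 509.15 K
1/Tg = 0.68/304.15 + 0.32/509.15
Tg = 349.1 K


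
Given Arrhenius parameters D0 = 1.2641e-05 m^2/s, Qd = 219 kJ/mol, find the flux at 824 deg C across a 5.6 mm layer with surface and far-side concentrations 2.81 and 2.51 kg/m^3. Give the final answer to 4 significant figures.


Step 1: D = D0 * exp(-Qd/(R*T))
T = 824 + 273.15 = 1097.15 K
D = 1.2641e-05 * exp(-219e3 / (8.314 * 1097.15)) = 4.73096e-16 m^2/s
Step 2: J = D * (C1 - C2) / dx
J = 4.73096e-16 * (2.81 - 2.51) / 5.6e-03
J = 2.534e-14 kg/(m^2*s)


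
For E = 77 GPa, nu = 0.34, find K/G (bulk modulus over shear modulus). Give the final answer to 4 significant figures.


G = E / (2*(1+nu))
G = 77 / (2*(1+0.34)) = 28.7313 GPa
K = E / (3*(1-2*nu))
K = 77 / (3*(1-2*0.34)) = 80.2083 GPa
K/G = 80.2083 / 28.7313 = 2.792


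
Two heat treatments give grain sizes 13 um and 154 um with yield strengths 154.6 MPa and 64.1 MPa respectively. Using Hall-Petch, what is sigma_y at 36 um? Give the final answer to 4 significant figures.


sigma_y = sigma0 + k / sqrt(d)
1/sqrt(d1) = 1/sqrt(1.3e-05) = 277.35;  1/sqrt(d2) = 80.5823
k = (sigma1 - sigma2) / (1/sqrt(d1) - 1/sqrt(d2)) = (154.6 - 64.1) / (277.35 - 80.5823) = 0.459933 MPa*m^0.5
sigma0 = sigma1 - k/sqrt(d1) = 154.6 - 0.459933*277.35 = 27.0375 MPa
sigma_y(d3) = 27.0375 + 0.459933 / sqrt(3.6e-05) = 103.7 MPa


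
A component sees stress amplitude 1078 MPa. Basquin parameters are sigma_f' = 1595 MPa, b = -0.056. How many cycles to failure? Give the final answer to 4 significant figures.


sigma_a = sigma_f' * (2*Nf)^b
2*Nf = (sigma_a / sigma_f')^(1/b)
2*Nf = (1078 / 1595)^(1/-0.056)
2*Nf = 1092.07
Nf = 546 cycles


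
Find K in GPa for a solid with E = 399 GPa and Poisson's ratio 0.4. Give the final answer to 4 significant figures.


K = E / (3*(1-2*nu))
K = 399 / (3*(1-2*0.4))
K = 665 GPa


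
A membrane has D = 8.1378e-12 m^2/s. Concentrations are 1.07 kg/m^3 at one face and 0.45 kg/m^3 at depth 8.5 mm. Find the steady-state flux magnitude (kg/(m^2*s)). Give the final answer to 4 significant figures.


J = -D * (dC/dx) = D * (C1 - C2) / dx
J = 8.1378e-12 * (1.07 - 0.45) / 8.5e-03
J = 5.936e-10 kg/(m^2*s)


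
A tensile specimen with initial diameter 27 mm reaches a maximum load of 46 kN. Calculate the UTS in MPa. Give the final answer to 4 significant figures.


A0 = pi*(d/2)^2 = pi*(27/2)^2 = 572.555 mm^2
UTS = F_max / A0 = 46*1000 / 572.555
UTS = 80.34 MPa


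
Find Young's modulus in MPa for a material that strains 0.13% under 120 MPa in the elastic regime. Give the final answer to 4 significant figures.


E = sigma / epsilon
epsilon = 0.13% = 1.3e-03
E = 120 / 1.3e-03
E = 92310 MPa


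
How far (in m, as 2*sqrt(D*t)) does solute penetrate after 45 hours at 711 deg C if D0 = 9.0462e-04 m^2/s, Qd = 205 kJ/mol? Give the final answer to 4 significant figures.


Step 1: D = D0 * exp(-Qd/(R*T))
T = 984.15 K
D = 9.0462e-04 * exp(-205e3 / (8.314 * 984.15)) = 1.18991e-14 m^2/s
Step 2: L = 2*sqrt(D*t)
t = 45 h = 162000 s
L = 2*sqrt(1.18991e-14 * 162000) = 8.781e-05 m


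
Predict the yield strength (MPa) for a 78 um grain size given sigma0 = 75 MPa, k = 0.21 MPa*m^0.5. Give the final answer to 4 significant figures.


sigma_y = sigma0 + k / sqrt(d)
d = 78 um = 7.8e-05 m
sigma_y = 75 + 0.21 / sqrt(7.8e-05)
sigma_y = 98.78 MPa


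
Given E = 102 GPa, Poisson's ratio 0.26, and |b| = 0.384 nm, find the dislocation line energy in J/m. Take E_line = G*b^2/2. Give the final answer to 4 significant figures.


Step 1: G = E / (2*(1+nu))
G = 102 / (2*(1+0.26)) = 40.4762 GPa = 4.04762e+10 Pa
Step 2: E_line = G*b^2/2
b = 0.384 nm = 3.84e-10 m
E_line = 0.5 * 4.04762e+10 * (3.84e-10)^2 = 2.984e-09 J/m


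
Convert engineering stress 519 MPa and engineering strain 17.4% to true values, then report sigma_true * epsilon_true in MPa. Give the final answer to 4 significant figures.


sigma_true = sigma_eng * (1 + epsilon_eng)
sigma_true = 519 * (1 + 0.174) = 609.306 MPa
epsilon_true = ln(1 + epsilon_eng)
epsilon_true = ln(1 + 0.174) = 0.160417
sigma_true * epsilon_true = 609.306 * 0.160417 = 97.74 MPa


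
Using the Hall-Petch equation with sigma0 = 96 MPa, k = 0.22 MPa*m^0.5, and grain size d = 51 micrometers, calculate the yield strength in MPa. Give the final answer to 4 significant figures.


sigma_y = sigma0 + k / sqrt(d)
d = 51 um = 5.1e-05 m
sigma_y = 96 + 0.22 / sqrt(5.1e-05)
sigma_y = 126.8 MPa


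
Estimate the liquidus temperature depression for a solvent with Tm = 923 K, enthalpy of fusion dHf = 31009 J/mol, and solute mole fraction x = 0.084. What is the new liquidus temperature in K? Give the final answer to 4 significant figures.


dT = R*Tm^2*x / dHf
dT = 8.314 * 923^2 * 0.084 / 31009
dT = 19.1869 K
T_new = 923 - 19.1869 = 903.8 K


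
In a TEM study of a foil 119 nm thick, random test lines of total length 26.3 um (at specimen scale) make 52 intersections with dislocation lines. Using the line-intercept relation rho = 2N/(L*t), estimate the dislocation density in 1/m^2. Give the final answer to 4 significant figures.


rho = 2N / (L * t)
L = 26.3 um = 2.63e-05 m, t = 119 nm = 1.19e-07 m
rho = 2 * 52 / (2.63e-05 * 1.19e-07)
rho = 3.323e+13 1/m^2


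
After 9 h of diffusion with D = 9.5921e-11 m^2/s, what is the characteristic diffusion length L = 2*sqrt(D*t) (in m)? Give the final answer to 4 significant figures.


t = 9 hr = 32400 s
Diffusion length = 2*sqrt(D*t)
= 2*sqrt(9.5921e-11 * 32400)
= 3.526e-03 m


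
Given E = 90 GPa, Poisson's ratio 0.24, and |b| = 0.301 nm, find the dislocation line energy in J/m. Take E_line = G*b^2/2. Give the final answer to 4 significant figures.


Step 1: G = E / (2*(1+nu))
G = 90 / (2*(1+0.24)) = 36.2903 GPa = 3.62903e+10 Pa
Step 2: E_line = G*b^2/2
b = 0.301 nm = 3.01e-10 m
E_line = 0.5 * 3.62903e+10 * (3.01e-10)^2 = 1.644e-09 J/m


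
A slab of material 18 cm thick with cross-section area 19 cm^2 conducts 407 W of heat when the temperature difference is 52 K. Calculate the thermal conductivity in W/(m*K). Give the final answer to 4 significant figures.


k = Q*L / (A*dT)
L = 0.18 m, A = 1.9e-03 m^2
k = 407 * 0.18 / (1.9e-03 * 52)
k = 741.5 W/(m*K)


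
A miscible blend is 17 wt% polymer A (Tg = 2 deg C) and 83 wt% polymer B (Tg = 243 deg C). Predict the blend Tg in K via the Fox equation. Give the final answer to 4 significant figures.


1/Tg = w1/Tg1 + w2/Tg2 (in Kelvin)
Tg1 = 275.15 K, Tg2 = 516.15 K
1/Tg = 0.17/275.15 + 0.83/516.15
Tg = 449.3 K


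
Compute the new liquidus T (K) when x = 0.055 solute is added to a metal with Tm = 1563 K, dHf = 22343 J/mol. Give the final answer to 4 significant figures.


dT = R*Tm^2*x / dHf
dT = 8.314 * 1563^2 * 0.055 / 22343
dT = 49.9976 K
T_new = 1563 - 49.9976 = 1513 K


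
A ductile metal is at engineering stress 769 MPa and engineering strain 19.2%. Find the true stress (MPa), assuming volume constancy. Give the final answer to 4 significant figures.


sigma_true = sigma_eng * (1 + epsilon_eng)
sigma_true = 769 * (1 + 0.192)
sigma_true = 916.6 MPa


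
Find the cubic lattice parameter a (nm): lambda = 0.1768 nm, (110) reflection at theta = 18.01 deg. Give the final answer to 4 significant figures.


d = lambda / (2*sin(theta))
d = 0.1768 / (2*sin(18.01 deg))
d = 0.285915 nm
a = d * sqrt(h^2+k^2+l^2) = 0.285915 * sqrt(2)
a = 0.4043 nm


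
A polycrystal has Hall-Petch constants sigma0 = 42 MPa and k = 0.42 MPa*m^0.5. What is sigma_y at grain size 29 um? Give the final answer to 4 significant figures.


sigma_y = sigma0 + k / sqrt(d)
d = 29 um = 2.9e-05 m
sigma_y = 42 + 0.42 / sqrt(2.9e-05)
sigma_y = 120 MPa


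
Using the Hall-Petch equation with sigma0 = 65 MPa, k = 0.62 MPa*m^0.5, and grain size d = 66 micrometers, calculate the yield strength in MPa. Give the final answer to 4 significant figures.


sigma_y = sigma0 + k / sqrt(d)
d = 66 um = 6.6e-05 m
sigma_y = 65 + 0.62 / sqrt(6.6e-05)
sigma_y = 141.3 MPa


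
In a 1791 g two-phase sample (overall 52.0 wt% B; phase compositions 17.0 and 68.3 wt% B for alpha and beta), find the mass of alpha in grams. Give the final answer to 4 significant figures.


f_alpha = (C_beta - C0) / (C_beta - C_alpha)
f_alpha = (68.3 - 52.0) / (68.3 - 17.0) = 0.317739
m_alpha = f_alpha * m_total = 0.317739 * 1791 = 569.1 g


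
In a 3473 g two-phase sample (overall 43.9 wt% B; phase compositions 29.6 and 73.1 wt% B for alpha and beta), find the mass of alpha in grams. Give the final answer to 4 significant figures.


f_alpha = (C_beta - C0) / (C_beta - C_alpha)
f_alpha = (73.1 - 43.9) / (73.1 - 29.6) = 0.671264
m_alpha = f_alpha * m_total = 0.671264 * 3473 = 2331 g


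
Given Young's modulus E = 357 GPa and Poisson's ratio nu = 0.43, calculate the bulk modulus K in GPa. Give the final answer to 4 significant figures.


K = E / (3*(1-2*nu))
K = 357 / (3*(1-2*0.43))
K = 850 GPa


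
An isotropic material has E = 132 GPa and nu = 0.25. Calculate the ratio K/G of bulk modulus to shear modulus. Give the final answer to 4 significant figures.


G = E / (2*(1+nu))
G = 132 / (2*(1+0.25)) = 52.8 GPa
K = E / (3*(1-2*nu))
K = 132 / (3*(1-2*0.25)) = 88 GPa
K/G = 88 / 52.8 = 1.667


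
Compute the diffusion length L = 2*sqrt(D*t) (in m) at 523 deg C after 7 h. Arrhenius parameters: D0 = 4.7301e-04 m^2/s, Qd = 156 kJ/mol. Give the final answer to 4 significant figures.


Step 1: D = D0 * exp(-Qd/(R*T))
T = 796.15 K
D = 4.7301e-04 * exp(-156e3 / (8.314 * 796.15)) = 2.751e-14 m^2/s
Step 2: L = 2*sqrt(D*t)
t = 7 h = 25200 s
L = 2*sqrt(2.751e-14 * 25200) = 5.266e-05 m


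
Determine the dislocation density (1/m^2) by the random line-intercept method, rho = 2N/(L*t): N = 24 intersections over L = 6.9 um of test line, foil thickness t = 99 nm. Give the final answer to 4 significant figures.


rho = 2N / (L * t)
L = 6.9 um = 6.9e-06 m, t = 99 nm = 9.9e-08 m
rho = 2 * 24 / (6.9e-06 * 9.9e-08)
rho = 7.027e+13 1/m^2


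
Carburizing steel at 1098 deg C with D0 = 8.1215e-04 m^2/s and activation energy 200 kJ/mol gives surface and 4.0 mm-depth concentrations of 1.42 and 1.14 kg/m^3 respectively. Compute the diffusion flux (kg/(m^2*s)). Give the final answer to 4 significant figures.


Step 1: D = D0 * exp(-Qd/(R*T))
T = 1098 + 273.15 = 1371.15 K
D = 8.1215e-04 * exp(-200e3 / (8.314 * 1371.15)) = 1.95102e-11 m^2/s
Step 2: J = D * (C1 - C2) / dx
J = 1.95102e-11 * (1.42 - 1.14) / 4e-03
J = 1.366e-09 kg/(m^2*s)


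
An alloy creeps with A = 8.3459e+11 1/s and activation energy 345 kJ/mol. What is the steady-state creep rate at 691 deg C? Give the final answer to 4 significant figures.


rate = A * exp(-Q / (R*T))
T = 691 + 273.15 = 964.15 K
rate = 8.3459e+11 * exp(-345e3 / (8.314 * 964.15))
rate = 1.697e-07 1/s


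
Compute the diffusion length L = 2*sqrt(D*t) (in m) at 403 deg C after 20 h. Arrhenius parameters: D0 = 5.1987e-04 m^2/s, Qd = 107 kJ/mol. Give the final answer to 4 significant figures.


Step 1: D = D0 * exp(-Qd/(R*T))
T = 676.15 K
D = 5.1987e-04 * exp(-107e3 / (8.314 * 676.15)) = 2.81528e-12 m^2/s
Step 2: L = 2*sqrt(D*t)
t = 20 h = 72000 s
L = 2*sqrt(2.81528e-12 * 72000) = 9.004e-04 m


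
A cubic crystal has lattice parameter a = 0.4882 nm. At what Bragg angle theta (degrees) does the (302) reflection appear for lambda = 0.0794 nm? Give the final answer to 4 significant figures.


d = a / sqrt(h^2+k^2+l^2)
d = 0.4882 / sqrt(13) = 0.135402 nm
lambda = 2*d*sin(theta)  =>  sin(theta) = lambda / (2*d)
sin(theta) = 0.0794 / (2 * 0.135402) = 0.2932
theta = 17.05 deg


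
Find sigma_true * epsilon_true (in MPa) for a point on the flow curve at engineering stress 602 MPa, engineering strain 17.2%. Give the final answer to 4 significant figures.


sigma_true = sigma_eng * (1 + epsilon_eng)
sigma_true = 602 * (1 + 0.172) = 705.544 MPa
epsilon_true = ln(1 + epsilon_eng)
epsilon_true = ln(1 + 0.172) = 0.158712
sigma_true * epsilon_true = 705.544 * 0.158712 = 112 MPa


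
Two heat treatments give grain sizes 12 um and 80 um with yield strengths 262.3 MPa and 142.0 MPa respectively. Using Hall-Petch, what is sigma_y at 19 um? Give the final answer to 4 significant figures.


sigma_y = sigma0 + k / sqrt(d)
1/sqrt(d1) = 1/sqrt(1.2e-05) = 288.675;  1/sqrt(d2) = 111.803
k = (sigma1 - sigma2) / (1/sqrt(d1) - 1/sqrt(d2)) = (262.3 - 142.0) / (288.675 - 111.803) = 0.680154 MPa*m^0.5
sigma0 = sigma1 - k/sqrt(d1) = 262.3 - 0.680154*288.675 = 65.9565 MPa
sigma_y(d3) = 65.9565 + 0.680154 / sqrt(1.9e-05) = 222 MPa


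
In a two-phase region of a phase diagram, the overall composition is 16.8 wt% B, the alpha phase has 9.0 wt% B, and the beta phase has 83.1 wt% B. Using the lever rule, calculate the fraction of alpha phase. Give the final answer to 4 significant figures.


f_alpha = (C_beta - C0) / (C_beta - C_alpha)
f_alpha = (83.1 - 16.8) / (83.1 - 9.0)
f_alpha = 0.8947


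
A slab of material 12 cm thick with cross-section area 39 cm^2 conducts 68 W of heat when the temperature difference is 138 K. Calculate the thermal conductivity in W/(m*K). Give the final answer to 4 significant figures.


k = Q*L / (A*dT)
L = 0.12 m, A = 3.9e-03 m^2
k = 68 * 0.12 / (3.9e-03 * 138)
k = 15.16 W/(m*K)


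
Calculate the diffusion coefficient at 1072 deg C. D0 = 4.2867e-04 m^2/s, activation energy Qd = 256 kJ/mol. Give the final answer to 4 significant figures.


D = D0 * exp(-Qd / (R*T))
T = 1345.15 K
D = 4.2867e-04 * exp(-256e3 / (8.314 * 1345.15))
D = 4.907e-14 m^2/s


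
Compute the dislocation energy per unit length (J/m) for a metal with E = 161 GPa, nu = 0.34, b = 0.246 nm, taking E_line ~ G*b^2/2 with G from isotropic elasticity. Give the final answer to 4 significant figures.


Step 1: G = E / (2*(1+nu))
G = 161 / (2*(1+0.34)) = 60.0746 GPa = 6.00746e+10 Pa
Step 2: E_line = G*b^2/2
b = 0.246 nm = 2.46e-10 m
E_line = 0.5 * 6.00746e+10 * (2.46e-10)^2 = 1.818e-09 J/m


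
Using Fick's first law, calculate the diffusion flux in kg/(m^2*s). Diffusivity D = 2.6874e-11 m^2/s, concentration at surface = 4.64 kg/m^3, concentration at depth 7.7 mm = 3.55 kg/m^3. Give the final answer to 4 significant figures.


J = -D * (dC/dx) = D * (C1 - C2) / dx
J = 2.6874e-11 * (4.64 - 3.55) / 7.7e-03
J = 3.804e-09 kg/(m^2*s)


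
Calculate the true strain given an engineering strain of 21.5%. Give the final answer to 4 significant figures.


epsilon_true = ln(1 + epsilon_eng)
epsilon_true = ln(1 + 0.215)
epsilon_true = 0.1947


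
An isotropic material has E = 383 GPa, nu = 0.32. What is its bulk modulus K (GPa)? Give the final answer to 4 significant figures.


K = E / (3*(1-2*nu))
K = 383 / (3*(1-2*0.32))
K = 354.6 GPa


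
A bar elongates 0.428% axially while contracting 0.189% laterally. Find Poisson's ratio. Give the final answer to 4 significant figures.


nu = -epsilon_lat / epsilon_axial
Lateral strain is contraction (negative), so using magnitudes:
nu = 0.189 / 0.428
nu = 0.4416


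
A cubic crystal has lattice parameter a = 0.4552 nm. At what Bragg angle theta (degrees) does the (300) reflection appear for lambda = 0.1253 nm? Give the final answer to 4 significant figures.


d = a / sqrt(h^2+k^2+l^2)
d = 0.4552 / sqrt(9) = 0.151733 nm
lambda = 2*d*sin(theta)  =>  sin(theta) = lambda / (2*d)
sin(theta) = 0.1253 / (2 * 0.151733) = 0.412895
theta = 24.39 deg


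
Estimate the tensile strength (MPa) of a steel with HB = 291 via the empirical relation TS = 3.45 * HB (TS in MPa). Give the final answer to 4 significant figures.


TS (MPa) = 3.45 * HB
TS = 3.45 * 291
TS = 1004 MPa


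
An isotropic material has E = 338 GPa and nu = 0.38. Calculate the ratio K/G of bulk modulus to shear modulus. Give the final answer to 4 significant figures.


G = E / (2*(1+nu))
G = 338 / (2*(1+0.38)) = 122.464 GPa
K = E / (3*(1-2*nu))
K = 338 / (3*(1-2*0.38)) = 469.444 GPa
K/G = 469.444 / 122.464 = 3.833


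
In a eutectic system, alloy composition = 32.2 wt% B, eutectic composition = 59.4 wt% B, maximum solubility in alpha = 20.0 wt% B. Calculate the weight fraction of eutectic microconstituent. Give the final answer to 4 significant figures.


f_primary = (C_e - C0) / (C_e - C_alpha_max)
f_primary = (59.4 - 32.2) / (59.4 - 20.0)
f_primary = 0.690355
f_eutectic = 1 - 0.690355 = 0.3096


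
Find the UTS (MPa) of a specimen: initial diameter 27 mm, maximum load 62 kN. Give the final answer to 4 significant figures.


A0 = pi*(d/2)^2 = pi*(27/2)^2 = 572.555 mm^2
UTS = F_max / A0 = 62*1000 / 572.555
UTS = 108.3 MPa


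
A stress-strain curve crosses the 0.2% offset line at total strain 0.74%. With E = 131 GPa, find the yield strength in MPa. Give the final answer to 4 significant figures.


Offset strain = 0.002
Elastic strain at yield = total_strain - offset = 7.4e-03 - 0.002 = 5.4e-03
sigma_y = E * elastic_strain = 131000 * 5.4e-03
sigma_y = 707.4 MPa


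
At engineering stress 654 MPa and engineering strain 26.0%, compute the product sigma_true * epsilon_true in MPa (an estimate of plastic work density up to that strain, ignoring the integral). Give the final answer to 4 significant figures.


sigma_true = sigma_eng * (1 + epsilon_eng)
sigma_true = 654 * (1 + 0.26) = 824.04 MPa
epsilon_true = ln(1 + epsilon_eng)
epsilon_true = ln(1 + 0.26) = 0.231112
sigma_true * epsilon_true = 824.04 * 0.231112 = 190.4 MPa


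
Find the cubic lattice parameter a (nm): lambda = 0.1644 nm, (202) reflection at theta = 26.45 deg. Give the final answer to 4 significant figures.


d = lambda / (2*sin(theta))
d = 0.1644 / (2*sin(26.45 deg))
d = 0.184546 nm
a = d * sqrt(h^2+k^2+l^2) = 0.184546 * sqrt(8)
a = 0.522 nm


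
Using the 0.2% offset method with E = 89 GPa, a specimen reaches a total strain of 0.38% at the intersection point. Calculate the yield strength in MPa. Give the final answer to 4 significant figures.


Offset strain = 0.002
Elastic strain at yield = total_strain - offset = 3.8e-03 - 0.002 = 1.8e-03
sigma_y = E * elastic_strain = 89000 * 1.8e-03
sigma_y = 160.2 MPa


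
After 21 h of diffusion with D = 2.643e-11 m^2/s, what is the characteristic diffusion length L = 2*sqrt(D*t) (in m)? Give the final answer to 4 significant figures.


t = 21 hr = 75600 s
Diffusion length = 2*sqrt(D*t)
= 2*sqrt(2.643e-11 * 75600)
= 2.827e-03 m


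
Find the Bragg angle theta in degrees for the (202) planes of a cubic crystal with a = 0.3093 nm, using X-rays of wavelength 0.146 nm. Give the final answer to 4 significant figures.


d = a / sqrt(h^2+k^2+l^2)
d = 0.3093 / sqrt(8) = 0.109354 nm
lambda = 2*d*sin(theta)  =>  sin(theta) = lambda / (2*d)
sin(theta) = 0.146 / (2 * 0.109354) = 0.667556
theta = 41.88 deg


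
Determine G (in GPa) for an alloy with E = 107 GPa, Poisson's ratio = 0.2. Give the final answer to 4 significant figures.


G = E / (2*(1+nu))
G = 107 / (2*(1+0.2))
G = 44.58 GPa


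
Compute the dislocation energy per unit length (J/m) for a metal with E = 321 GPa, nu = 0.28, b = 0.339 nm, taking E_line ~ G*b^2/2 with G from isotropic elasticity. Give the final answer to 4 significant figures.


Step 1: G = E / (2*(1+nu))
G = 321 / (2*(1+0.28)) = 125.391 GPa = 1.25391e+11 Pa
Step 2: E_line = G*b^2/2
b = 0.339 nm = 3.39e-10 m
E_line = 0.5 * 1.25391e+11 * (3.39e-10)^2 = 7.205e-09 J/m


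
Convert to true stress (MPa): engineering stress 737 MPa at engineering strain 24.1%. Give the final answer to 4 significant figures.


sigma_true = sigma_eng * (1 + epsilon_eng)
sigma_true = 737 * (1 + 0.241)
sigma_true = 914.6 MPa


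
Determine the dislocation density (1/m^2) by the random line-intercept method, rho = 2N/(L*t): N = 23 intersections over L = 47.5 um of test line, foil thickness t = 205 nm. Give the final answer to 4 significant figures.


rho = 2N / (L * t)
L = 47.5 um = 4.75e-05 m, t = 205 nm = 2.05e-07 m
rho = 2 * 23 / (4.75e-05 * 2.05e-07)
rho = 4.724e+12 1/m^2


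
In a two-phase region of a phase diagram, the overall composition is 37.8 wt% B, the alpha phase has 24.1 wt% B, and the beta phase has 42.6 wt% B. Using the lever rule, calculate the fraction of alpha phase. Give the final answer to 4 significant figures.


f_alpha = (C_beta - C0) / (C_beta - C_alpha)
f_alpha = (42.6 - 37.8) / (42.6 - 24.1)
f_alpha = 0.2595


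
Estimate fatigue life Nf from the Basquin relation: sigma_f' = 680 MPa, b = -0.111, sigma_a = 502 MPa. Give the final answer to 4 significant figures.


sigma_a = sigma_f' * (2*Nf)^b
2*Nf = (sigma_a / sigma_f')^(1/b)
2*Nf = (502 / 680)^(1/-0.111)
2*Nf = 15.3969
Nf = 7.698 cycles


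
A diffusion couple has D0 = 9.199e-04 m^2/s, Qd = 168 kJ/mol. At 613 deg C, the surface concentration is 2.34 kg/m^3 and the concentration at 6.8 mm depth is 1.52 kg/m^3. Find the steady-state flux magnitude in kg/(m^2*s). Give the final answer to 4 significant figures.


Step 1: D = D0 * exp(-Qd/(R*T))
T = 613 + 273.15 = 886.15 K
D = 9.199e-04 * exp(-168e3 / (8.314 * 886.15)) = 1.14954e-13 m^2/s
Step 2: J = D * (C1 - C2) / dx
J = 1.14954e-13 * (2.34 - 1.52) / 6.8e-03
J = 1.386e-11 kg/(m^2*s)


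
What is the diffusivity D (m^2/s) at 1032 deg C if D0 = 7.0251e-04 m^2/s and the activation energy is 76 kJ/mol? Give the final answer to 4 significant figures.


D = D0 * exp(-Qd / (R*T))
T = 1305.15 K
D = 7.0251e-04 * exp(-76e3 / (8.314 * 1305.15))
D = 6.381e-07 m^2/s


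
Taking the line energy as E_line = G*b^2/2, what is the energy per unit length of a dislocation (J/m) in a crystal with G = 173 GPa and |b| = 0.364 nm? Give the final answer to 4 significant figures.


E = G*b^2/2
b = 0.364 nm = 3.64e-10 m
G = 173 GPa = 1.73e+11 Pa
E = 0.5 * 1.73e+11 * (3.64e-10)^2
E = 1.146e-08 J/m


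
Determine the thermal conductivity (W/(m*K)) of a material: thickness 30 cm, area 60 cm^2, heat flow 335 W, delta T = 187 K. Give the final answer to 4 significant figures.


k = Q*L / (A*dT)
L = 0.3 m, A = 6e-03 m^2
k = 335 * 0.3 / (6e-03 * 187)
k = 89.57 W/(m*K)
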